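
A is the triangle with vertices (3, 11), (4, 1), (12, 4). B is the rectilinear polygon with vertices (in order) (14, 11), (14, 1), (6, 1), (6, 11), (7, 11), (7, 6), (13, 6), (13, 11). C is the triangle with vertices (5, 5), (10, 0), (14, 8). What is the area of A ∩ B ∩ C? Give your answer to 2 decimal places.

13.67

The intersection is the polygon with vertices (7.636,2.364), (6,4), (6,5.333), (8,6), (9.429,6), (12,4).
By the shoelace formula its area is 13.67.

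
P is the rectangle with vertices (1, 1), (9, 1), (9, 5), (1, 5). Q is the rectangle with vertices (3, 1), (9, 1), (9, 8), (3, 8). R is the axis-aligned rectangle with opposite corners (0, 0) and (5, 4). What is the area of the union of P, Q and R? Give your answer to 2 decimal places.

By inclusion–exclusion:
Individual areas: |P| = 32, |Q| = 42, |R| = 20.
|P∩Q|: x∈[3,9], y∈[1,5] → 6·4 = 24.
|P∩R|: x∈[1,5], y∈[1,4] → 4·3 = 12.
|Q∩R|: x∈[3,5], y∈[1,4] → 2·3 = 6.
|P∩Q∩R| = 6.
|P ∪ Q ∪ R| = 94 − 42 + 6 = 58.00.

58.00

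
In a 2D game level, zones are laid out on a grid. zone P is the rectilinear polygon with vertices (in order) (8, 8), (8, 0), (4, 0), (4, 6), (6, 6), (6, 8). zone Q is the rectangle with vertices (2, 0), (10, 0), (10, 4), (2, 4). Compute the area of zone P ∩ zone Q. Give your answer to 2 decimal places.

The intersection is the polygon with vertices (8,0), (4,0), (4,4), (8,4).
By the shoelace formula its area is 16.00.

16.00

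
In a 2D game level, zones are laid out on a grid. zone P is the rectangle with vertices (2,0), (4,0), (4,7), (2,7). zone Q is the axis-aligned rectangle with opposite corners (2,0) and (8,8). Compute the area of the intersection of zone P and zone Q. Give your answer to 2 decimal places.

|zone P∩zone Q|: x∈[2,4], y∈[0,7] → 2·7 = 14.

14.00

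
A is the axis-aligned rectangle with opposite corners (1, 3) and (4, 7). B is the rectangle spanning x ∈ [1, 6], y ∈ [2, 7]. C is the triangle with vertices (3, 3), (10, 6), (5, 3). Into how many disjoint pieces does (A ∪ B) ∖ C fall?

(A ∪ B) ∖ C is a single connected region.

1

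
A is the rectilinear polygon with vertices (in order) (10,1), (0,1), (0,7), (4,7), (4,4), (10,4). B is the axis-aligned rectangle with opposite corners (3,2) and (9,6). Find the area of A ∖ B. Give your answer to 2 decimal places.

|A| = 42, |A∩B| = 14.
|A ∖ B| = |A| − |A∩B| = 42 − 14 = 28.00.

28.00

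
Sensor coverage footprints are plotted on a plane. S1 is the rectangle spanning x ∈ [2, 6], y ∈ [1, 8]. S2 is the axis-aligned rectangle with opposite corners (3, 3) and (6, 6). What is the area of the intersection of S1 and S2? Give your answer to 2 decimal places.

9.00

|S1∩S2|: x∈[3,6], y∈[3,6] → 3·3 = 9.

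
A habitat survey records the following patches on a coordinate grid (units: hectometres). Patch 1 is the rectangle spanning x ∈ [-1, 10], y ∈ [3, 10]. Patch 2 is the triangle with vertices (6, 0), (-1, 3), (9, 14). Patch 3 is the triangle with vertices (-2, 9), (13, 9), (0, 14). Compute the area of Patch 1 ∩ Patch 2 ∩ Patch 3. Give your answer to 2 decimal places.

The intersection is the polygon with vertices (7.929,9), (4.455,9), (5.364,10), (8.143,10).
By the shoelace formula its area is 3.13.

3.13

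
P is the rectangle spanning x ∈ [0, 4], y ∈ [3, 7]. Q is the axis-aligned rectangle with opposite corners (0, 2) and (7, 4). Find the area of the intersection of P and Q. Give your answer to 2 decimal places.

|P∩Q|: x∈[0,4], y∈[3,4] → 4·1 = 4.

4.00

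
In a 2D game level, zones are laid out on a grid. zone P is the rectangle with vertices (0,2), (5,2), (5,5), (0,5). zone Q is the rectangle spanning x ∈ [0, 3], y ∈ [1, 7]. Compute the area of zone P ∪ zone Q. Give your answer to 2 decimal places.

24.00

By inclusion–exclusion:
Individual areas: |zone P| = 15, |zone Q| = 18.
|zone P∩zone Q|: x∈[0,3], y∈[2,5] → 3·3 = 9.
|zone P ∪ zone Q| = 33 − 9 = 24.00.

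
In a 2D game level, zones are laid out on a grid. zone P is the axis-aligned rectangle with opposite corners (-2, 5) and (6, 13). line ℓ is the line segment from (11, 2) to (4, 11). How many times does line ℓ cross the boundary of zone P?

The segment meets the boundary at (6,8.429).

1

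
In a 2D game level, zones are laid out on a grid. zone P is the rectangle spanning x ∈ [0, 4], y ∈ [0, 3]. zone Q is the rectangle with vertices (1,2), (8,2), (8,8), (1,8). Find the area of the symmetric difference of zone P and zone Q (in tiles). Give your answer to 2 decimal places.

48.00

|zone P∩zone Q|: x∈[1,4], y∈[2,3] → 3·1 = 3.
|zone P △ zone Q| = |zone P| + |zone Q| − 2·|zone P∩zone Q| = 12 + 42 − 6 = 48.00.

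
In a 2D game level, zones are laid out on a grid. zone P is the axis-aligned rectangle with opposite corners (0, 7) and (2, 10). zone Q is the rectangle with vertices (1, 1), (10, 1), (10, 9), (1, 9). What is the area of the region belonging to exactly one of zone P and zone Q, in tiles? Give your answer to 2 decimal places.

|zone P∩zone Q|: x∈[1,2], y∈[7,9] → 1·2 = 2.
|zone P △ zone Q| = |zone P| + |zone Q| − 2·|zone P∩zone Q| = 6 + 72 − 4 = 74.00.

74.00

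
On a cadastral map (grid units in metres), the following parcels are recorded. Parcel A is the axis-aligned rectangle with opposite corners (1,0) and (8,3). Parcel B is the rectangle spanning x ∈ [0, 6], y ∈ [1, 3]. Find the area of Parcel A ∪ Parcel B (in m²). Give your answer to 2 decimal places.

By inclusion–exclusion:
Individual areas: |Parcel A| = 21, |Parcel B| = 12.
|Parcel A∩Parcel B|: x∈[1,6], y∈[1,3] → 5·2 = 10.
|Parcel A ∪ Parcel B| = 33 − 10 = 23.00.

23.00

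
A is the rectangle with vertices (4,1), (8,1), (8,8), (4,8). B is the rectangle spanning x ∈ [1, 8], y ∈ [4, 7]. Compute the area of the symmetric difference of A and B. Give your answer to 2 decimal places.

|A∩B|: x∈[4,8], y∈[4,7] → 4·3 = 12.
|A △ B| = |A| + |B| − 2·|A∩B| = 28 + 21 − 24 = 25.00.

25.00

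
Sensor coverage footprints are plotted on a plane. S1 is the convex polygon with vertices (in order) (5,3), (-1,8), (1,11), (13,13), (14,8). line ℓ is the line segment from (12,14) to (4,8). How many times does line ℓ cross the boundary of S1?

The segment meets the boundary at (10,12.5).

1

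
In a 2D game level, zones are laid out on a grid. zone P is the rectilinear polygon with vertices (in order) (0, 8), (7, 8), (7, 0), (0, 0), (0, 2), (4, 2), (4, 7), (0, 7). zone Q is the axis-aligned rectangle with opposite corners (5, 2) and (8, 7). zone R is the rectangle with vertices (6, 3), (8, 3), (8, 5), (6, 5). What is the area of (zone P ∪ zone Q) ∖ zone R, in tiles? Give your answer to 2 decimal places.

37.00

|zone P ∪ zone Q| = 41.
|(zone P ∪ zone Q) ∩ zone R| = 4.
|(zone P ∪ zone Q) ∖ zone R| = 41 − 4 = 37.00.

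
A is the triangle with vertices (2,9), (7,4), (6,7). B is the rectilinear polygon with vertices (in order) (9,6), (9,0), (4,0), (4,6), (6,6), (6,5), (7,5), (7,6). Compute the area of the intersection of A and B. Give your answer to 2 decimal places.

0.83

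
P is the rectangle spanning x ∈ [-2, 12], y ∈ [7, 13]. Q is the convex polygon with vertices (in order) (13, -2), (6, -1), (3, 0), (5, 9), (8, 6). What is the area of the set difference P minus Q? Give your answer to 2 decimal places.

|P| = 84, |P∩Q| = 2.4444.
|P ∖ Q| = |P| − |P∩Q| = 84 − 2.4444 = 81.56.

81.56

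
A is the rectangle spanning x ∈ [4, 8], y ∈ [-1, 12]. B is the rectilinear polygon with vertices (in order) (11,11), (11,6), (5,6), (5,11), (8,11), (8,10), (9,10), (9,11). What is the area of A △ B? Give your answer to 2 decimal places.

51.00

|A| = 52, |B| = 29, |A∩B| = 15.
|A △ B| = |A| + |B| − 2·|A∩B| = 52 + 29 − 30 = 51.00.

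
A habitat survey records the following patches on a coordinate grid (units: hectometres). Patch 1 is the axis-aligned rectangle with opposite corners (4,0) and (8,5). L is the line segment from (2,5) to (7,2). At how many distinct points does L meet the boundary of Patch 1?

1

The segment meets the boundary at (4,3.8).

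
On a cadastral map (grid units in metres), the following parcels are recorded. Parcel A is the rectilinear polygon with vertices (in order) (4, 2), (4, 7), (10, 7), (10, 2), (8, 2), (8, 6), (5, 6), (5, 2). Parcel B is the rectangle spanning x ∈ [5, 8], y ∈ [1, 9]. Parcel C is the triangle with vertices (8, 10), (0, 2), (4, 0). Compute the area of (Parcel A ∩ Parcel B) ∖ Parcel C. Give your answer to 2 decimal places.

|Parcel A ∩ Parcel B| = 3.
|(Parcel A ∩ Parcel B) ∩ Parcel C| = 1.6.
|(Parcel A ∩ Parcel B) ∖ Parcel C| = 3 − 1.6 = 1.40.

1.40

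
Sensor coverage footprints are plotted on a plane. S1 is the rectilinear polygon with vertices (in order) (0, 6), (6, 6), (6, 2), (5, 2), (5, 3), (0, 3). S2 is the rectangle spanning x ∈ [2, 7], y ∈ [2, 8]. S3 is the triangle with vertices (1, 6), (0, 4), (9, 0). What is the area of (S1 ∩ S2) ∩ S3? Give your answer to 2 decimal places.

|S1 ∩ S2| = 13.
|(S1 ∩ S2) ∩ S3| = 3.99.

3.99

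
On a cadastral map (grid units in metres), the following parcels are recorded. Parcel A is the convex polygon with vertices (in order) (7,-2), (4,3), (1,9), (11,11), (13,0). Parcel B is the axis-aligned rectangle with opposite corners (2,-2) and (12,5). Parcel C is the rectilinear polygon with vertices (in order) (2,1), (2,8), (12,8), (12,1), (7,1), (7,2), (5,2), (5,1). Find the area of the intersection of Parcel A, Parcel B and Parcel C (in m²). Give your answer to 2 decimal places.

29.83

The intersection is the polygon with vertices (3,5), (12,5), (12,1), (7,1), (7,2), (5,2), (5,1.333), (4,3).
By the shoelace formula its area is 29.83.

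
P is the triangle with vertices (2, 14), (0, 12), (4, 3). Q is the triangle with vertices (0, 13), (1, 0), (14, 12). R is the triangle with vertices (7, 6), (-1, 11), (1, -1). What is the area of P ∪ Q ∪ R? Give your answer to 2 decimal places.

100.20

By inclusion–exclusion:
Individual areas: |P| = 13, |Q| = 90.5, |R| = 43.
|P∩Q| = 12.2594.
|P∩R| = 4.875.
|Q∩R| = 34.0383.
|P∩Q∩R| = 4.875.
|P ∪ Q ∪ R| = 146.5 − 51.1727 + 4.875 = 100.20.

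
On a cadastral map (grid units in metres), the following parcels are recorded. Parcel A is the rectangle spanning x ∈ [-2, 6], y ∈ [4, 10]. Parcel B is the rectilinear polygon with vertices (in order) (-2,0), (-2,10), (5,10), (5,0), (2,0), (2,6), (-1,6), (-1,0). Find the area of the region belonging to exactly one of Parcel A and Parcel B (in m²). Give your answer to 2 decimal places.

28.00

|Parcel A| = 48, |Parcel B| = 52, |Parcel A∩Parcel B| = 36.
|Parcel A △ Parcel B| = |Parcel A| + |Parcel B| − 2·|Parcel A∩Parcel B| = 48 + 52 − 72 = 28.00.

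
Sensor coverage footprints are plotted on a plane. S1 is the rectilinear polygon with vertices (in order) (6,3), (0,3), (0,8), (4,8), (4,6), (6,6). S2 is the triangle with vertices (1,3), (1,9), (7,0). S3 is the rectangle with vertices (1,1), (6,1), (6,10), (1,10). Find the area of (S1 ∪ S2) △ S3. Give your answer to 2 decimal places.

24.17

|S1 ∪ S2| = 32.3333.
|(S1 ∪ S2) ∩ S3| = 26.5833.
|(S1 ∪ S2) △ S3| = 32.3333 + 45 − 53.1667 = 24.17.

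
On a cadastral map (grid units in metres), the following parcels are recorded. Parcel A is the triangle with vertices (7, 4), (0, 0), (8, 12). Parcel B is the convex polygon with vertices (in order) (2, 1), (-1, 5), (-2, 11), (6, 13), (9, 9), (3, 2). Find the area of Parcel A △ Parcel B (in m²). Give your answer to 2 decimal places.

|Parcel A| = 26, |Parcel B| = 77.5, |Parcel A∩Parcel B| = 17.9817.
|Parcel A △ Parcel B| = |Parcel A| + |Parcel B| − 2·|Parcel A∩Parcel B| = 26 + 77.5 − 35.9633 = 67.54.

67.54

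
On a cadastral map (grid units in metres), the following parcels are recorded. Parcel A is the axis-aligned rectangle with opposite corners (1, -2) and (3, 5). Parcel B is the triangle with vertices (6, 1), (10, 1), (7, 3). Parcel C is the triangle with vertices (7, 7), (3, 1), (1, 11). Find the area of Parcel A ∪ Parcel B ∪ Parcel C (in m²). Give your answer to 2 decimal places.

By inclusion–exclusion:
Individual areas: |Parcel A| = 14, |Parcel B| = 4, |Parcel C| = 26.
|Parcel A∩Parcel B| = 0.
|Parcel A∩Parcel C| = 1.6.
|Parcel B∩Parcel C| = 0.
|Parcel A∩Parcel B∩Parcel C| = 0.
|Parcel A ∪ Parcel B ∪ Parcel C| = 44 − 1.6 + 0 = 42.40.

42.40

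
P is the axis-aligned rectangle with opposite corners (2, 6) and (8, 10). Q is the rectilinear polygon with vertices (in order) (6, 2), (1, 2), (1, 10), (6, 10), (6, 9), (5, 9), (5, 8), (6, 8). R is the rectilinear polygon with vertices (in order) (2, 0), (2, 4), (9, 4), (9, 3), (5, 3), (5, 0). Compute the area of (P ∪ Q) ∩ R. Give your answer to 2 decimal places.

7.00

The region (P ∪ Q) ∩ R is the polygon with vertices (6,3), (5,3), (5,2), (2,2), (2,4), (6,4).
By the shoelace formula its area is 7.00.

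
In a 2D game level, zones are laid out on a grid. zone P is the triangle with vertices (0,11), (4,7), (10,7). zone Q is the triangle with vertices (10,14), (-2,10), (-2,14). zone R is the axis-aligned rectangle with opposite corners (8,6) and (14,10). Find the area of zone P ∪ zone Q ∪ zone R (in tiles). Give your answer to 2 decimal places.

59.17

By inclusion–exclusion:
Individual areas: |zone P| = 12, |zone Q| = 24, |zone R| = 24.
|zone P∩zone Q| = 0.0341.
|zone P∩zone R| = 0.8.
|zone Q∩zone R| = 0.
|zone P∩zone Q∩zone R| = 0.
|zone P ∪ zone Q ∪ zone R| = 60 − 0.8341 + 0 = 59.17.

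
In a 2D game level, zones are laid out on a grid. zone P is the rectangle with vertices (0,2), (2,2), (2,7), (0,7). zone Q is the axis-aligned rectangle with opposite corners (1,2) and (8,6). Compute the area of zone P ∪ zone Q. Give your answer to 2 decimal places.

34.00

By inclusion–exclusion:
Individual areas: |zone P| = 10, |zone Q| = 28.
|zone P∩zone Q|: x∈[1,2], y∈[2,6] → 1·4 = 4.
|zone P ∪ zone Q| = 38 − 4 = 34.00.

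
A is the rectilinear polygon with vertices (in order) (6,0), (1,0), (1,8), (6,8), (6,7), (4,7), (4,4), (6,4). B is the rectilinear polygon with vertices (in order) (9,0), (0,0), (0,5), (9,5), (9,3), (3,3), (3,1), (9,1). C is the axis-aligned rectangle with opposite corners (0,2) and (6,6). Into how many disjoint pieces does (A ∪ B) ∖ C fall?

(A ∪ B) ∖ C splits into 3 disjoint pieces (area 15, area 8, area 6).

3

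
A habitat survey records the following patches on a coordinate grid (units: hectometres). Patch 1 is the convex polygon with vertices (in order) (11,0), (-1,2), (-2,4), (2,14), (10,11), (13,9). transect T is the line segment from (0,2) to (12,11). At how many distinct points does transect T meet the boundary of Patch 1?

1

The segment meets the boundary at (11.059,10.294).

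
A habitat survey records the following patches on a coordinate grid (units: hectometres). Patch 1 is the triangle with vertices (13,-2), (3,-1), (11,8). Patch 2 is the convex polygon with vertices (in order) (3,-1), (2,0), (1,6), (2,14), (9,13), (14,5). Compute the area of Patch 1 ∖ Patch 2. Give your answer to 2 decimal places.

|Patch 1| = 49, |Patch 1∩Patch 2| = 20.4836.
|Patch 1 ∖ Patch 2| = |Patch 1| − |Patch 1∩Patch 2| = 49 − 20.4836 = 28.52.

28.52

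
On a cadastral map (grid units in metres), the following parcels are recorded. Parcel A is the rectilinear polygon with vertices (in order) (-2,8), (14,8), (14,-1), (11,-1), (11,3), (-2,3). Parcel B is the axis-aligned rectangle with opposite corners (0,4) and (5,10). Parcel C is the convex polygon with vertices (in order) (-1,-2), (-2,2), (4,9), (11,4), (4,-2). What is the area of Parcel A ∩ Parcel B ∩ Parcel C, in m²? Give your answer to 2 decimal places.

14.24

The intersection is the polygon with vertices (5,4), (0,4), (0,4.333), (3.143,8), (5,8).
By the shoelace formula its area is 14.24.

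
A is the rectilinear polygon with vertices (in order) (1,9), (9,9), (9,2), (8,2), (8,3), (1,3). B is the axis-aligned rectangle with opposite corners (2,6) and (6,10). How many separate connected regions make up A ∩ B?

A ∩ B is a single connected region.

1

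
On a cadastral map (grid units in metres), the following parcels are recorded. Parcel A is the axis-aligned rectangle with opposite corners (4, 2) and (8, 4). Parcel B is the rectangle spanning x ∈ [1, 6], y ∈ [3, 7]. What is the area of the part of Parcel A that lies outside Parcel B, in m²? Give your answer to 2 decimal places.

6.00

|Parcel A∩Parcel B|: x∈[4,6], y∈[3,4] → 2·1 = 2.
|Parcel A| = 8.
|Parcel A ∖ Parcel B| = |Parcel A| − |Parcel A∩Parcel B| = 8 − 2 = 6.00.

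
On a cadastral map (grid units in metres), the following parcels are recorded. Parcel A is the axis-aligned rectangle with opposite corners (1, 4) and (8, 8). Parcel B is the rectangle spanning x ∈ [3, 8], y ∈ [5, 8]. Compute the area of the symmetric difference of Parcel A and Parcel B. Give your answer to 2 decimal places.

13.00

|Parcel A∩Parcel B|: x∈[3,8], y∈[5,8] → 5·3 = 15.
|Parcel A △ Parcel B| = |Parcel A| + |Parcel B| − 2·|Parcel A∩Parcel B| = 28 + 15 − 30 = 13.00.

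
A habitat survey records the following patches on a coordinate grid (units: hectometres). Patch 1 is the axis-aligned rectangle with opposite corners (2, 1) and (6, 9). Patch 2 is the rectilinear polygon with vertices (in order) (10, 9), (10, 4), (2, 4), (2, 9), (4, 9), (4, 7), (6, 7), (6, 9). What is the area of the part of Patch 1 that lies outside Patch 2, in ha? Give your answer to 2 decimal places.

16.00

|Patch 1| = 32, |Patch 1∩Patch 2| = 16.
|Patch 1 ∖ Patch 2| = |Patch 1| − |Patch 1∩Patch 2| = 32 − 16 = 16.00.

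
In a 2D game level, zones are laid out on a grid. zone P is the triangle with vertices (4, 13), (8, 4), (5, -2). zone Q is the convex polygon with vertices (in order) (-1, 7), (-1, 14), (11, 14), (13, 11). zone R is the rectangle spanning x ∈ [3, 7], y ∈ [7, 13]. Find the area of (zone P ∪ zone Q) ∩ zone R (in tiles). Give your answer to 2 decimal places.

The region (zone P ∪ zone Q) ∩ zone R is the polygon with vertices (4.299,8.514), (3,8.143), (3,13), (7,13), (7,9.286), (5.803,8.944), (6.667,7), (4.4,7).
By the shoelace formula its area is 20.51.

20.51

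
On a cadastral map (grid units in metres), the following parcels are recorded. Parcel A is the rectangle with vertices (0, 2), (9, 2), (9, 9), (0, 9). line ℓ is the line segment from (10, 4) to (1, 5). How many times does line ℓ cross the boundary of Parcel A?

1

The segment meets the boundary at (9,4.111).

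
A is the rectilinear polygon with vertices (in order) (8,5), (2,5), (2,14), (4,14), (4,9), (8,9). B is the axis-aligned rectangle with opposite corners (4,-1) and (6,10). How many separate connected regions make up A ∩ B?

1

A ∩ B is a single connected region.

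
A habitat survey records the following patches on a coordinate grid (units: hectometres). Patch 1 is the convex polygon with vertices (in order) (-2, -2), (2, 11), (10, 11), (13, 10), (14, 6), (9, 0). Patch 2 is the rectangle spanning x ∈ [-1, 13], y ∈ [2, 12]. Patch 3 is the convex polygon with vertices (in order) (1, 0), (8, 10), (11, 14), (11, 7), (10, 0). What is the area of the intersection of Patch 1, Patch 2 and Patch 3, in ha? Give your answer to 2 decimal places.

47.07

The intersection is the polygon with vertices (10,11), (11,10.667), (11,7), (10.286,2), (2.4,2), (8,10), (8.75,11).
By the shoelace formula its area is 47.07.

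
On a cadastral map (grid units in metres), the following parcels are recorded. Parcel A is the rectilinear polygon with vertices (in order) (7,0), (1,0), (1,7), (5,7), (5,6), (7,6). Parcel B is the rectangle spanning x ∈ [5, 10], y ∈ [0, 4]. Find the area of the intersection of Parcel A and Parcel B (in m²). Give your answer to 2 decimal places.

8.00

The intersection is the polygon with vertices (5,0), (5,4), (7,4), (7,0).
By the shoelace formula its area is 8.00.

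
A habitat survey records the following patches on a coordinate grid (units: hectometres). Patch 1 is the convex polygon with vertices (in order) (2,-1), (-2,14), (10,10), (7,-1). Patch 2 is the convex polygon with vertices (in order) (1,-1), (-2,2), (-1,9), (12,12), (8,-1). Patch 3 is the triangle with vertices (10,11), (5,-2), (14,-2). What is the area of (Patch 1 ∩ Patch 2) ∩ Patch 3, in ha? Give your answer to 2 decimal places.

11.02

The region (Patch 1 ∩ Patch 2) ∩ Patch 3 is the polygon with vertices (10,10), (7,-1), (5.385,-1), (9.659,10.114).
By the shoelace formula its area is 11.02.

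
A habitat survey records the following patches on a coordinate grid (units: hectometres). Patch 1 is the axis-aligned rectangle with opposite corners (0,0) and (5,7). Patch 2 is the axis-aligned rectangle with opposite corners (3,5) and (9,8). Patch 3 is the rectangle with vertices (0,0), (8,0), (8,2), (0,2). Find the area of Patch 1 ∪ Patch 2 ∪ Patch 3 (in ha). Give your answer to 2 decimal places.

55.00

By inclusion–exclusion:
Individual areas: |Patch 1| = 35, |Patch 2| = 18, |Patch 3| = 16.
|Patch 1∩Patch 2|: x∈[3,5], y∈[5,7] → 2·2 = 4.
|Patch 1∩Patch 3|: x∈[0,5], y∈[0,2] → 5·2 = 10.
|Patch 2∩Patch 3| = 0 (no overlap).
|Patch 1∩Patch 2∩Patch 3| = 0.
|Patch 1 ∪ Patch 2 ∪ Patch 3| = 69 − 14 + 0 = 55.00.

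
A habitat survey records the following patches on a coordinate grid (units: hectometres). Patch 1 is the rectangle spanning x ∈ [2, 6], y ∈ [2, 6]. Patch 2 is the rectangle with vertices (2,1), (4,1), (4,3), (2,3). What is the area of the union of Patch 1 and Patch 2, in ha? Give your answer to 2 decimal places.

By inclusion–exclusion:
Individual areas: |Patch 1| = 16, |Patch 2| = 4.
|Patch 1∩Patch 2|: x∈[2,4], y∈[2,3] → 2·1 = 2.
|Patch 1 ∪ Patch 2| = 20 − 2 = 18.00.

18.00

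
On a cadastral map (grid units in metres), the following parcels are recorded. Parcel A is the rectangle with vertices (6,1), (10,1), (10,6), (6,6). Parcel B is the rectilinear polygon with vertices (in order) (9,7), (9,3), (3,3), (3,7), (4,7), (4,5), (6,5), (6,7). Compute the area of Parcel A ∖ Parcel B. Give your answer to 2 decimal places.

11.00

|Parcel A| = 20, |Parcel A∩Parcel B| = 9.
|Parcel A ∖ Parcel B| = |Parcel A| − |Parcel A∩Parcel B| = 20 − 9 = 11.00.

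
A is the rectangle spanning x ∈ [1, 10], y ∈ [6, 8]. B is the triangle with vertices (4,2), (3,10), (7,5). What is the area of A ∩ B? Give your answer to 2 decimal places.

4.05

The intersection is the polygon with vertices (4.6,8), (6.2,6), (3.5,6), (3.25,8).
By the shoelace formula its area is 4.05.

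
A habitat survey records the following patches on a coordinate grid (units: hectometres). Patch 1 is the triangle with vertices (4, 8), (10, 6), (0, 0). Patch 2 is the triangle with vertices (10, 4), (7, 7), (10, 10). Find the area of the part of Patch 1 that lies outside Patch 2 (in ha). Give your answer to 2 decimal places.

26.25

|Patch 1| = 28, |Patch 1∩Patch 2| = 1.75.
|Patch 1 ∖ Patch 2| = |Patch 1| − |Patch 1∩Patch 2| = 28 − 1.75 = 26.25.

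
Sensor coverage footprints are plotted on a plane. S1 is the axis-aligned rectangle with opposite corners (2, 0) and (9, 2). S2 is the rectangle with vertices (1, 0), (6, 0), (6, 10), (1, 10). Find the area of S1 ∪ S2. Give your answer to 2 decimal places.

56.00

By inclusion–exclusion:
Individual areas: |S1| = 14, |S2| = 50.
|S1∩S2|: x∈[2,6], y∈[0,2] → 4·2 = 8.
|S1 ∪ S2| = 64 − 8 = 56.00.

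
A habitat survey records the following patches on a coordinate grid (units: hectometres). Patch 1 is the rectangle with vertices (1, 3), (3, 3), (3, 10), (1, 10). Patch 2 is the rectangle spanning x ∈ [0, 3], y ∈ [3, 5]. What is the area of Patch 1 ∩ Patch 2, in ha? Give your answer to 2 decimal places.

4.00

|Patch 1∩Patch 2|: x∈[1,3], y∈[3,5] → 2·2 = 4.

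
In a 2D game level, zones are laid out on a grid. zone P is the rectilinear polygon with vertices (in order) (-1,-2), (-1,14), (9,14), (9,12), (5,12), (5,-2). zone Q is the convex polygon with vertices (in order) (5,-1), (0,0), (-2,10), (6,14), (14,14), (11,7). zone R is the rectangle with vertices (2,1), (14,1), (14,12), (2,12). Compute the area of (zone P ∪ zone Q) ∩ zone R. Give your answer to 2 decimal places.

90.86

The region (zone P ∪ zone Q) ∩ zone R is the polygon with vertices (11,7), (6.5,1), (2,1), (2,12), (13.143,12).
By the shoelace formula its area is 90.86.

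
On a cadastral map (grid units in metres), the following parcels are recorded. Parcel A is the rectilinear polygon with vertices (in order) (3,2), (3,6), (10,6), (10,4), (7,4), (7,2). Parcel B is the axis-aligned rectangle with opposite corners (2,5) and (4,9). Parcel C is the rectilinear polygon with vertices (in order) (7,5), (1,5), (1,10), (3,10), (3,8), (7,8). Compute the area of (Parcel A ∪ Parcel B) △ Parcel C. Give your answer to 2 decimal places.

31.00

|Parcel A ∪ Parcel B| = 29.
|(Parcel A ∪ Parcel B) ∩ Parcel C| = 10.
|(Parcel A ∪ Parcel B) △ Parcel C| = 29 + 22 − 20 = 31.00.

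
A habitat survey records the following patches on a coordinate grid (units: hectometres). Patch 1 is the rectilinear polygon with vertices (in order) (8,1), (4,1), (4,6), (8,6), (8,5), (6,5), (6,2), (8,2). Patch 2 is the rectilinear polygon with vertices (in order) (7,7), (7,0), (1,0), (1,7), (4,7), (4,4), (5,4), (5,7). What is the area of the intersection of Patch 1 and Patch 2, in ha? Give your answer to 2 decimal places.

10.00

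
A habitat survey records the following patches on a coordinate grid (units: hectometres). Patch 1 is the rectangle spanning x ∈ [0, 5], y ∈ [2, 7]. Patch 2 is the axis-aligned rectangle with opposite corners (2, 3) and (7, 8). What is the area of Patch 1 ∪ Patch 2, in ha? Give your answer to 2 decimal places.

By inclusion–exclusion:
Individual areas: |Patch 1| = 25, |Patch 2| = 25.
|Patch 1∩Patch 2|: x∈[2,5], y∈[3,7] → 3·4 = 12.
|Patch 1 ∪ Patch 2| = 50 − 12 = 38.00.

38.00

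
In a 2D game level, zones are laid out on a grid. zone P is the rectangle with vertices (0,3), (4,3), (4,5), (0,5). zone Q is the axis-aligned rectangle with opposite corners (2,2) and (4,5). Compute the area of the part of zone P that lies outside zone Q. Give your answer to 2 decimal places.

|zone P∩zone Q|: x∈[2,4], y∈[3,5] → 2·2 = 4.
|zone P| = 8.
|zone P ∖ zone Q| = |zone P| − |zone P∩zone Q| = 8 − 4 = 4.00.

4.00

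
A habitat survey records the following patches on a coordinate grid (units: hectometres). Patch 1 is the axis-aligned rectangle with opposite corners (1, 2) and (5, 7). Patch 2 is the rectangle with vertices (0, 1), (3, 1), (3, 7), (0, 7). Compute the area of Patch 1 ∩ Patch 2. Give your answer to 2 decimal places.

|Patch 1∩Patch 2|: x∈[1,3], y∈[2,7] → 2·5 = 10.

10.00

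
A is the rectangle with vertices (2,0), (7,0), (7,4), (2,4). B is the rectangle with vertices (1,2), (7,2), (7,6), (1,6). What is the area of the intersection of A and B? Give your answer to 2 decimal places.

|A∩B|: x∈[2,7], y∈[2,4] → 5·2 = 10.

10.00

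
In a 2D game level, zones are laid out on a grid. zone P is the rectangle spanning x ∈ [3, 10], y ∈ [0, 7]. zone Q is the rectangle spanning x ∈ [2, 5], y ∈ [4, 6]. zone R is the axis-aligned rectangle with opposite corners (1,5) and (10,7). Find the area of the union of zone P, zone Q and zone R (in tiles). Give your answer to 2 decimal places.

54.00

By inclusion–exclusion:
Individual areas: |zone P| = 49, |zone Q| = 6, |zone R| = 18.
|zone P∩zone Q|: x∈[3,5], y∈[4,6] → 2·2 = 4.
|zone P∩zone R|: x∈[3,10], y∈[5,7] → 7·2 = 14.
|zone Q∩zone R|: x∈[2,5], y∈[5,6] → 3·1 = 3.
|zone P∩zone Q∩zone R| = 2.
|zone P ∪ zone Q ∪ zone R| = 73 − 21 + 2 = 54.00.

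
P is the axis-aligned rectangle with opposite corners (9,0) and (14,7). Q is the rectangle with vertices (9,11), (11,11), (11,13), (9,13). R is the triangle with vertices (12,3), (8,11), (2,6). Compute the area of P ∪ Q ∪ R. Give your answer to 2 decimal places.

By inclusion–exclusion:
Individual areas: |P| = 35, |Q| = 4, |R| = 34.
|P∩Q| = 0 (no overlap).
|P∩R| = 6.65.
|Q∩R| = 0.
|P∩Q∩R| = 0.
|P ∪ Q ∪ R| = 73 − 6.65 + 0 = 66.35.

66.35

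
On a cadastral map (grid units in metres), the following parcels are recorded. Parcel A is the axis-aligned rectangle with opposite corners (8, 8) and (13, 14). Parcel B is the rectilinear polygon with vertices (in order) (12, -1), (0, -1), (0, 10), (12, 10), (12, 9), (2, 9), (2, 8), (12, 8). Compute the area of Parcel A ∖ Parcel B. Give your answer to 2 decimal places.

|Parcel A| = 30, |Parcel A∩Parcel B| = 4.
|Parcel A ∖ Parcel B| = |Parcel A| − |Parcel A∩Parcel B| = 30 − 4 = 26.00.

26.00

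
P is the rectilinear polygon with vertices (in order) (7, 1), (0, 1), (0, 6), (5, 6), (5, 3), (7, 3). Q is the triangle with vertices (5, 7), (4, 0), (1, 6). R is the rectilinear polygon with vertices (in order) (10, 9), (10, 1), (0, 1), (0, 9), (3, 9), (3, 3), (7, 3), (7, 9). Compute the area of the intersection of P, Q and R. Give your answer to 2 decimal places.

6.32

The intersection is the polygon with vertices (1,6), (3,6), (3,3), (4.429,3), (4.143,1), (3.5,1).
By the shoelace formula its area is 6.32.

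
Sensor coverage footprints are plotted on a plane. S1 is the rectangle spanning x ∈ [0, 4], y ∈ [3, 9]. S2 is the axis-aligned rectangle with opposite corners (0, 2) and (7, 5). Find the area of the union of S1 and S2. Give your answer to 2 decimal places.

By inclusion–exclusion:
Individual areas: |S1| = 24, |S2| = 21.
|S1∩S2|: x∈[0,4], y∈[3,5] → 4·2 = 8.
|S1 ∪ S2| = 45 − 8 = 37.00.

37.00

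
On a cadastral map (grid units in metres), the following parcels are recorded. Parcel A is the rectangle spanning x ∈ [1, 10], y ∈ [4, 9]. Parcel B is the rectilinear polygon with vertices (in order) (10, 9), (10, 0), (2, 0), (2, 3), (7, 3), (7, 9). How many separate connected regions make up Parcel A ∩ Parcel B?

1

Parcel A ∩ Parcel B is a single connected region.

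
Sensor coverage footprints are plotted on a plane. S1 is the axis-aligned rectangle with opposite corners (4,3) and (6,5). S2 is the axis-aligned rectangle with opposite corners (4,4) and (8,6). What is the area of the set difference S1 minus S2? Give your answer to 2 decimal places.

2.00

|S1∩S2|: x∈[4,6], y∈[4,5] → 2·1 = 2.
|S1| = 4.
|S1 ∖ S2| = |S1| − |S1∩S2| = 4 − 2 = 2.00.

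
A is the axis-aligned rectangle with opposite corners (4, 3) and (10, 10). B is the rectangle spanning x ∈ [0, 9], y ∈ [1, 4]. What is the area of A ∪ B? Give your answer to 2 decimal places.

64.00

By inclusion–exclusion:
Individual areas: |A| = 42, |B| = 27.
|A∩B|: x∈[4,9], y∈[3,4] → 5·1 = 5.
|A ∪ B| = 69 − 5 = 64.00.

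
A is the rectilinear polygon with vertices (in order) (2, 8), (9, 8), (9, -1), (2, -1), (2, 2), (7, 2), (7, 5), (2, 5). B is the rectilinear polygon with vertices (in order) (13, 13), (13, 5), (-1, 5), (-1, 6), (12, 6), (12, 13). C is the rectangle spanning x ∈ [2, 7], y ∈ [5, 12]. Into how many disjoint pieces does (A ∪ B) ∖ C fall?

2

(A ∪ B) ∖ C splits into 2 disjoint pieces (area 44, area 3).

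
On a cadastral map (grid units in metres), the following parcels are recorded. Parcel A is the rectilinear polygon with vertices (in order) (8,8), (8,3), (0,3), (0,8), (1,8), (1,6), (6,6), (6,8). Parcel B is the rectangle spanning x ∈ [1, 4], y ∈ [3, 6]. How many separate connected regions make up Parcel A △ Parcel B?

Parcel A △ Parcel B splits into 2 disjoint pieces (area 16, area 5).

2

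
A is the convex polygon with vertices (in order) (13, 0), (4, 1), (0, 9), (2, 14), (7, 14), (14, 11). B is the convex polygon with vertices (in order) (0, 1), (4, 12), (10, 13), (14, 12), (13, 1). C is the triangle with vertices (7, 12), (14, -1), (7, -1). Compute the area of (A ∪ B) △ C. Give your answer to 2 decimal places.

134.66

|A ∪ B| = 162.3594.
|(A ∪ B) ∩ C| = 36.6.
|(A ∪ B) △ C| = 162.3594 + 45.5 − 73.2 = 134.66.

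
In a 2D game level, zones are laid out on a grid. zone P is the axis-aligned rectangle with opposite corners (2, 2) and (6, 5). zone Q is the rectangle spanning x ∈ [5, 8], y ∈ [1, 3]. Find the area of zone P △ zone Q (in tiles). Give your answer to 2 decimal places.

16.00

|zone P∩zone Q|: x∈[5,6], y∈[2,3] → 1·1 = 1.
|zone P △ zone Q| = |zone P| + |zone Q| − 2·|zone P∩zone Q| = 12 + 6 − 2 = 16.00.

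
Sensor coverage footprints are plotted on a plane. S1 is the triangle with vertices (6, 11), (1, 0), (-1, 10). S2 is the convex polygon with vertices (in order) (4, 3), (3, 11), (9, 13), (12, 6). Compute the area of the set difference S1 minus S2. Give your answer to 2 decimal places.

28.87

|S1| = 36, |S1∩S2| = 7.1331.
|S1 ∖ S2| = |S1| − |S1∩S2| = 36 − 7.1331 = 28.87.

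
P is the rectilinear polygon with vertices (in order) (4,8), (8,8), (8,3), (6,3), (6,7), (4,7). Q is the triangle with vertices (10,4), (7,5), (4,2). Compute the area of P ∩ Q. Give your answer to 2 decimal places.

3.17

The intersection is the polygon with vertices (8,3.333), (7,3), (6,3), (6,4), (7,5), (8,4.667).
By the shoelace formula its area is 3.17.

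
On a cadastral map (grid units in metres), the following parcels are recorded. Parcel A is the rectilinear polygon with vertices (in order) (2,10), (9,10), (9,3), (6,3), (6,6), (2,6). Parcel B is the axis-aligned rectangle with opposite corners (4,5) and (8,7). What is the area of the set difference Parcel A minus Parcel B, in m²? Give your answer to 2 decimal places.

31.00

|Parcel A| = 37, |Parcel A∩Parcel B| = 6.
|Parcel A ∖ Parcel B| = |Parcel A| − |Parcel A∩Parcel B| = 37 − 6 = 31.00.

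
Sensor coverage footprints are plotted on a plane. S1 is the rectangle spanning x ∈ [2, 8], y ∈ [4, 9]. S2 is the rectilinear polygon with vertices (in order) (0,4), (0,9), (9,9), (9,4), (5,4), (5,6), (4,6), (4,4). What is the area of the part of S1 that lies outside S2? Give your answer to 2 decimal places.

|S1| = 30, |S1∩S2| = 28.
|S1 ∖ S2| = |S1| − |S1∩S2| = 30 − 28 = 2.00.

2.00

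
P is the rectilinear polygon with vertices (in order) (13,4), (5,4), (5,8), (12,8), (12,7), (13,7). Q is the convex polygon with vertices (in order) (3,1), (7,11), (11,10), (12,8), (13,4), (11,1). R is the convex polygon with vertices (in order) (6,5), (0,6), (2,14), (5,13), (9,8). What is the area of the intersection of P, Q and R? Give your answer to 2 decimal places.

6.62

The intersection is the polygon with vertices (5,6), (5.8,8), (9,8), (6,5), (5,5.167).
By the shoelace formula its area is 6.62.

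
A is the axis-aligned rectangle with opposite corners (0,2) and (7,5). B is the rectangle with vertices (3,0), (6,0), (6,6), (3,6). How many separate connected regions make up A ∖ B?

A ∖ B splits into 2 disjoint pieces (area 3, area 9).

2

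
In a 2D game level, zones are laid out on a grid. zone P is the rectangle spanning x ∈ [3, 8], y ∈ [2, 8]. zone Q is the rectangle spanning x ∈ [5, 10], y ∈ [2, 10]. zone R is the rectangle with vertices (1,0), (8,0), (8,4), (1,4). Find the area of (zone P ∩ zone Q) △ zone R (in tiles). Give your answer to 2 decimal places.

34.00

|zone P ∩ zone Q| = 18.
|(zone P ∩ zone Q) ∩ zone R| = 6.
|(zone P ∩ zone Q) △ zone R| = 18 + 28 − 12 = 34.00.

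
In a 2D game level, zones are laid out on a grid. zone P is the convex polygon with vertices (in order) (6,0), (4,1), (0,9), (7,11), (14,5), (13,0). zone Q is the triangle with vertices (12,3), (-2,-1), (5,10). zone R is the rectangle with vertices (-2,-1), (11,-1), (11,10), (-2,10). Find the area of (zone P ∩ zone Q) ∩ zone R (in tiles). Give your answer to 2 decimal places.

46.89

The region (zone P ∩ zone Q) ∩ zone R is the polygon with vertices (1.92,5.16), (5,10), (11,4), (11,2.714), (4.364,0.818), (4,1).
By the shoelace formula its area is 46.89.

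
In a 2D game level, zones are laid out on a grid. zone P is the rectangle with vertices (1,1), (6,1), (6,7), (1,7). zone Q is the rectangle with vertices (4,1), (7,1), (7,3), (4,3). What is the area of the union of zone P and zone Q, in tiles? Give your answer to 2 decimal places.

32.00

By inclusion–exclusion:
Individual areas: |zone P| = 30, |zone Q| = 6.
|zone P∩zone Q|: x∈[4,6], y∈[1,3] → 2·2 = 4.
|zone P ∪ zone Q| = 36 − 4 = 32.00.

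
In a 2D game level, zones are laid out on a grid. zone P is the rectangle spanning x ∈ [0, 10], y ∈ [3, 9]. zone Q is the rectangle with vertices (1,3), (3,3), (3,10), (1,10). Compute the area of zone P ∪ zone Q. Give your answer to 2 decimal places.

62.00

By inclusion–exclusion:
Individual areas: |zone P| = 60, |zone Q| = 14.
|zone P∩zone Q|: x∈[1,3], y∈[3,9] → 2·6 = 12.
|zone P ∪ zone Q| = 74 − 12 = 62.00.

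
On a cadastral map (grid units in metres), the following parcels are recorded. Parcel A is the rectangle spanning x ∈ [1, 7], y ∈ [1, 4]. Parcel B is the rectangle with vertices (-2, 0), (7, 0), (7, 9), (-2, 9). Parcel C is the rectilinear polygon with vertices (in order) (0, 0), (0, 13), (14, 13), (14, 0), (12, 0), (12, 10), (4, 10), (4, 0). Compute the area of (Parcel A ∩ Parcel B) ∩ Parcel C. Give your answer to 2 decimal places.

9.00

The region (Parcel A ∩ Parcel B) ∩ Parcel C is the polygon with vertices (1,1), (1,4), (4,4), (4,1).
By the shoelace formula its area is 9.00.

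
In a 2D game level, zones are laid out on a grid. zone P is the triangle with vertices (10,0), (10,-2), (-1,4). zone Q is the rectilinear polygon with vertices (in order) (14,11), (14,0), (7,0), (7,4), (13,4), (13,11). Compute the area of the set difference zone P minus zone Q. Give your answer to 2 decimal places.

|zone P| = 11, |zone P∩zone Q| = 1.6364.
|zone P ∖ zone Q| = |zone P| − |zone P∩zone Q| = 11 − 1.6364 = 9.36.

9.36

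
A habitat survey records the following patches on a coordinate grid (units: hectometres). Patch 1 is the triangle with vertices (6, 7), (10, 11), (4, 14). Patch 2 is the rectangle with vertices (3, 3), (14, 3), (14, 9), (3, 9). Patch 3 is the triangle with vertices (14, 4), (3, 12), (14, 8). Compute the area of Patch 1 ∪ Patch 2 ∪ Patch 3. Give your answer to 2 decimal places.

By inclusion–exclusion:
Individual areas: |Patch 1| = 18, |Patch 2| = 66, |Patch 3| = 22.
|Patch 1∩Patch 2| = 2.5714.
|Patch 1∩Patch 3| = 4.3079.
|Patch 2∩Patch 3| = 15.8125.
|Patch 1∩Patch 2∩Patch 3| = 0.1612.
|Patch 1 ∪ Patch 2 ∪ Patch 3| = 106 − 22.6918 + 0.1612 = 83.47.

83.47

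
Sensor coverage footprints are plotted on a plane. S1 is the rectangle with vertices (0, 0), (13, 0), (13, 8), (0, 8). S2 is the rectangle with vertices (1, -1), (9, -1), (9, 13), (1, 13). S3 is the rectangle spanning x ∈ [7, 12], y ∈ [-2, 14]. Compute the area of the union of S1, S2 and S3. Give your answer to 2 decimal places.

180.00

By inclusion–exclusion:
Individual areas: |S1| = 104, |S2| = 112, |S3| = 80.
|S1∩S2|: x∈[1,9], y∈[0,8] → 8·8 = 64.
|S1∩S3|: x∈[7,12], y∈[0,8] → 5·8 = 40.
|S2∩S3|: x∈[7,9], y∈[-1,13] → 2·14 = 28.
|S1∩S2∩S3| = 16.
|S1 ∪ S2 ∪ S3| = 296 − 132 + 16 = 180.00.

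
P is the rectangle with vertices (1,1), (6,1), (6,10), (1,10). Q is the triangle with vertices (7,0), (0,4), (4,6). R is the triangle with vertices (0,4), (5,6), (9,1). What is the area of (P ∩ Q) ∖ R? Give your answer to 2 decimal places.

4.79

|P ∩ Q| = 13.5893.
|(P ∩ Q) ∩ R| = 8.8.
|(P ∩ Q) ∖ R| = 13.5893 − 8.8 = 4.79.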